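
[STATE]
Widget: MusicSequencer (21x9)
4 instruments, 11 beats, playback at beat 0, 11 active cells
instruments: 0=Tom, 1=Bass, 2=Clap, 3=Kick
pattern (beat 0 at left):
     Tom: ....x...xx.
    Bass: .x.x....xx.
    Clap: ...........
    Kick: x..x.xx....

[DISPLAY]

     ▼1234567890     
  Tom····█···██·     
 Bass·█·█····██·     
 Clap···········     
 Kick█··█·██····     
                     
                     
                     
                     


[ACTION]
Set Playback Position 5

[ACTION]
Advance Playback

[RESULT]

     012345▼7890     
  Tom····█···██·     
 Bass·█·█····██·     
 Clap···········     
 Kick█··█·██····     
                     
                     
                     
                     


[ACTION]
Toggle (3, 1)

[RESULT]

     012345▼7890     
  Tom····█···██·     
 Bass·█·█····██·     
 Clap···········     
 Kick██·█·██····     
                     
                     
                     
                     


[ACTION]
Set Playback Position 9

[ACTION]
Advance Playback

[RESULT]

     0123456789▼     
  Tom····█···██·     
 Bass·█·█····██·     
 Clap···········     
 Kick██·█·██····     
                     
                     
                     
                     


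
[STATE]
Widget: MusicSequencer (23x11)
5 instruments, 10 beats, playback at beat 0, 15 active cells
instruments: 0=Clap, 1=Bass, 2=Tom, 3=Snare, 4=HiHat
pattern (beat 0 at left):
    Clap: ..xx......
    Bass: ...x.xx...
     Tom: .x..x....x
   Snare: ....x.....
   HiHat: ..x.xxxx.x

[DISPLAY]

      ▼123456789       
  Clap··██······       
  Bass···█·██···       
   Tom·█··█····█       
 Snare····█·····       
 HiHat··█·████·█       
                       
                       
                       
                       
                       


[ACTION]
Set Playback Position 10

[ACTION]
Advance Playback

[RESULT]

      0▼23456789       
  Clap··██······       
  Bass···█·██···       
   Tom·█··█····█       
 Snare····█·····       
 HiHat··█·████·█       
                       
                       
                       
                       
                       


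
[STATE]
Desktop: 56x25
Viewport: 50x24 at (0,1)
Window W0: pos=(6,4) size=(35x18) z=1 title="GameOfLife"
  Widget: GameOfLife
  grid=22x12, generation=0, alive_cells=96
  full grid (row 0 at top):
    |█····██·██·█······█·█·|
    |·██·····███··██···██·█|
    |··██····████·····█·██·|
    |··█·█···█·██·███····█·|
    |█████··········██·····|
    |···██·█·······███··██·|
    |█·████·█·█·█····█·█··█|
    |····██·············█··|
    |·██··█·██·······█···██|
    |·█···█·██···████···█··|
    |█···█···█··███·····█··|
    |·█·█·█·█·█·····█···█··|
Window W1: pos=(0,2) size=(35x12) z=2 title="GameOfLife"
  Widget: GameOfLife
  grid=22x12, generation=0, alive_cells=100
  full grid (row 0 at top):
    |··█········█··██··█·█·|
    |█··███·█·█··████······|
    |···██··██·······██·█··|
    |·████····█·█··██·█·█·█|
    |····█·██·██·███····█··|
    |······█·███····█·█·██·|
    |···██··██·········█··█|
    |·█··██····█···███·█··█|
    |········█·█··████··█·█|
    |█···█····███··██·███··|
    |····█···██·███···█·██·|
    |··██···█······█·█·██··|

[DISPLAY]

                                                  
┏━━━━━━━━━━━━━━━━━━━━━━━━━━━━━━━━━┓               
┃ GameOfLife                      ┃               
┠─────────────────────────────────┨━━━━━┓         
┃Gen: 0                           ┃     ┃         
┃···██··██·······██·█··           ┃─────┨         
┃·████····█·█··██·█·█·█           ┃     ┃         
┃····█·██·██·███····█··           ┃     ┃         
┃······█·███····█·█·██·           ┃     ┃         
┃···██··██·········█··█           ┃     ┃         
┃·█··██····█···███·█··█           ┃     ┃         
┃········█·█··████··█·█           ┃     ┃         
┗━━━━━━━━━━━━━━━━━━━━━━━━━━━━━━━━━┛     ┃         
      ┃█·████·█·█·█····█·█··█           ┃         
      ┃····██·············█··           ┃         
      ┃·██··█·██·······█···██           ┃         
      ┃·█···█·██···████···█··           ┃         
      ┃█···█···█··███·····█··           ┃         
      ┃·█·█·█·█·█·····█···█··           ┃         
      ┃                                 ┃         
      ┗━━━━━━━━━━━━━━━━━━━━━━━━━━━━━━━━━┛         
                                                  
                                                  
                                                  


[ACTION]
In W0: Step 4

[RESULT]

                                                  
┏━━━━━━━━━━━━━━━━━━━━━━━━━━━━━━━━━┓               
┃ GameOfLife                      ┃               
┠─────────────────────────────────┨━━━━━┓         
┃Gen: 0                           ┃     ┃         
┃···██··██·······██·█··           ┃─────┨         
┃·████····█·█··██·█·█·█           ┃     ┃         
┃····█·██·██·███····█··           ┃     ┃         
┃······█·███····█·█·██·           ┃     ┃         
┃···██··██·········█··█           ┃     ┃         
┃·█··██····█···███·█··█           ┃     ┃         
┃········█·█··████··█·█           ┃     ┃         
┗━━━━━━━━━━━━━━━━━━━━━━━━━━━━━━━━━┛     ┃         
      ┃·███·███·········█····           ┃         
      ┃······███····██··█····           ┃         
      ┃·······█·█·███·····█··           ┃         
      ┃··············███···█·           ┃         
      ┃·····█··█···█··██····█           ┃         
      ┃·█··█····███······█·█·           ┃         
      ┃                                 ┃         
      ┗━━━━━━━━━━━━━━━━━━━━━━━━━━━━━━━━━┛         
                                                  
                                                  
                                                  


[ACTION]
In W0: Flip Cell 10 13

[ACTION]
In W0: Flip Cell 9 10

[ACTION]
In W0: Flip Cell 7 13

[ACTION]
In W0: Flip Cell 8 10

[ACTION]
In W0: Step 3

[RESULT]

                                                  
┏━━━━━━━━━━━━━━━━━━━━━━━━━━━━━━━━━┓               
┃ GameOfLife                      ┃               
┠─────────────────────────────────┨━━━━━┓         
┃Gen: 0                           ┃     ┃         
┃···██··██·······██·█··           ┃─────┨         
┃·████····█·█··██·█·█·█           ┃     ┃         
┃····█·██·██·███····█··           ┃     ┃         
┃······█·███····█·█·██·           ┃     ┃         
┃···██··██·········█··█           ┃     ┃         
┃·█··██····█···███·█··█           ┃     ┃         
┃········█·█··████··█·█           ┃     ┃         
┗━━━━━━━━━━━━━━━━━━━━━━━━━━━━━━━━━┛     ┃         
      ┃··█·███···███····█····           ┃         
      ┃··█·██·██·██·█···█····           ┃         
      ┃··············█·█···█·           ┃         
      ┃······███···████···█·█           ┃         
      ┃·········██··██████···           ┃         
      ┃···········█·█·····███           ┃         
      ┃                                 ┃         
      ┗━━━━━━━━━━━━━━━━━━━━━━━━━━━━━━━━━┛         
                                                  
                                                  
                                                  


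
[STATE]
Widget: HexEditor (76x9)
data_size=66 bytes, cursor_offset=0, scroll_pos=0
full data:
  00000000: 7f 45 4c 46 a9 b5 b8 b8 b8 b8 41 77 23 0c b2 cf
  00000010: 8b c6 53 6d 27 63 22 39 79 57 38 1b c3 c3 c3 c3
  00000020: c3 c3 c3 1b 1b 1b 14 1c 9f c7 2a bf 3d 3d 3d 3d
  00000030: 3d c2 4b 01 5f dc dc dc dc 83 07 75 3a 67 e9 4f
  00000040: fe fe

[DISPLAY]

00000000  7F 45 4c 46 a9 b5 b8 b8  b8 b8 41 77 23 0c b2 cf  |.ELF......Aw#..
00000010  8b c6 53 6d 27 63 22 39  79 57 38 1b c3 c3 c3 c3  |..Sm'c"9yW8....
00000020  c3 c3 c3 1b 1b 1b 14 1c  9f c7 2a bf 3d 3d 3d 3d  |..........*.===
00000030  3d c2 4b 01 5f dc dc dc  dc 83 07 75 3a 67 e9 4f  |=.K._......u:g.
00000040  fe fe                                             |..             
                                                                            
                                                                            
                                                                            
                                                                            


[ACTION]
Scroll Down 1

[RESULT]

00000010  8b c6 53 6d 27 63 22 39  79 57 38 1b c3 c3 c3 c3  |..Sm'c"9yW8....
00000020  c3 c3 c3 1b 1b 1b 14 1c  9f c7 2a bf 3d 3d 3d 3d  |..........*.===
00000030  3d c2 4b 01 5f dc dc dc  dc 83 07 75 3a 67 e9 4f  |=.K._......u:g.
00000040  fe fe                                             |..             
                                                                            
                                                                            
                                                                            
                                                                            
                                                                            


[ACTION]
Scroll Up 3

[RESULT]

00000000  7F 45 4c 46 a9 b5 b8 b8  b8 b8 41 77 23 0c b2 cf  |.ELF......Aw#..
00000010  8b c6 53 6d 27 63 22 39  79 57 38 1b c3 c3 c3 c3  |..Sm'c"9yW8....
00000020  c3 c3 c3 1b 1b 1b 14 1c  9f c7 2a bf 3d 3d 3d 3d  |..........*.===
00000030  3d c2 4b 01 5f dc dc dc  dc 83 07 75 3a 67 e9 4f  |=.K._......u:g.
00000040  fe fe                                             |..             
                                                                            
                                                                            
                                                                            
                                                                            


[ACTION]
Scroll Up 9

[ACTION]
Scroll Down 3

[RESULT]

00000030  3d c2 4b 01 5f dc dc dc  dc 83 07 75 3a 67 e9 4f  |=.K._......u:g.
00000040  fe fe                                             |..             
                                                                            
                                                                            
                                                                            
                                                                            
                                                                            
                                                                            
                                                                            


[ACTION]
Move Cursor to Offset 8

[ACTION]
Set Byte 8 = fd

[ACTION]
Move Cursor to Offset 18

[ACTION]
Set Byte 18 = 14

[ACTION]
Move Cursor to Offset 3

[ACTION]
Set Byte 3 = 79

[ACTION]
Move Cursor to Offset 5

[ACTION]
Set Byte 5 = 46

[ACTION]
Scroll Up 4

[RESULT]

00000000  7f 45 4c 79 a9 46 b8 b8  fd b8 41 77 23 0c b2 cf  |.ELy.F....Aw#..
00000010  8b c6 14 6d 27 63 22 39  79 57 38 1b c3 c3 c3 c3  |...m'c"9yW8....
00000020  c3 c3 c3 1b 1b 1b 14 1c  9f c7 2a bf 3d 3d 3d 3d  |..........*.===
00000030  3d c2 4b 01 5f dc dc dc  dc 83 07 75 3a 67 e9 4f  |=.K._......u:g.
00000040  fe fe                                             |..             
                                                                            
                                                                            
                                                                            
                                                                            


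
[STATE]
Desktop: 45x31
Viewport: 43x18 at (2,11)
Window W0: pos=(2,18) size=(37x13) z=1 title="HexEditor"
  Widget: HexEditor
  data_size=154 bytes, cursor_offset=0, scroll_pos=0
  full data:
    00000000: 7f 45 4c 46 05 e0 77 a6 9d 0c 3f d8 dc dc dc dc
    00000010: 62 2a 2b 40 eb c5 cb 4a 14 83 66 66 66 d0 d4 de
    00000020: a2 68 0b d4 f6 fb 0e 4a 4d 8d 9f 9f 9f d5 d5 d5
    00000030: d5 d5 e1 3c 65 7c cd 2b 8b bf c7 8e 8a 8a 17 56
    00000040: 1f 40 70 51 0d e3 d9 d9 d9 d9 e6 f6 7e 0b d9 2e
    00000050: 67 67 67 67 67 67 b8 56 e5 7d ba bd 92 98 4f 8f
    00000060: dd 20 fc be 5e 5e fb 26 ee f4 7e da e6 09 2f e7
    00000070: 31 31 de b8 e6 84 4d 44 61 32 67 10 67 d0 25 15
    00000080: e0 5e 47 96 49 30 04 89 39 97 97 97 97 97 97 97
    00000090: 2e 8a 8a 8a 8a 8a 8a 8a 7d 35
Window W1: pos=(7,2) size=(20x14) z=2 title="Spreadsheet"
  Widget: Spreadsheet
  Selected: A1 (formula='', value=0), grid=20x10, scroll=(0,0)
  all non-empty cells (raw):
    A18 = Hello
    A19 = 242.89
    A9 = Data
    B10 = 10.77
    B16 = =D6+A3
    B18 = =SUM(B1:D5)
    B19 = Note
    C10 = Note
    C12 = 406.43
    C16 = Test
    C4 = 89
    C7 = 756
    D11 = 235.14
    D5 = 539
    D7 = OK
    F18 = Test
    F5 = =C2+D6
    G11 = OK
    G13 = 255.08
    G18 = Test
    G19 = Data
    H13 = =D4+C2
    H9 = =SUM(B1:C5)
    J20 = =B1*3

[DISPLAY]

     ┃  4        0      ┃                  
     ┃  5        0      ┃                  
     ┃  6        0      ┃                  
     ┃  7        0      ┃                  
     ┗━━━━━━━━━━━━━━━━━━┛                  
                                           
                                           
┏━━━━━━━━━━━━━━━━━━━━━━━━━━━━━━━━━━━┓      
┃ HexEditor                         ┃      
┠───────────────────────────────────┨      
┃00000000  7F 45 4c 46 05 e0 77 a6  ┃      
┃00000010  62 2a 2b 40 eb c5 cb 4a  ┃      
┃00000020  a2 68 0b d4 f6 fb 0e 4a  ┃      
┃00000030  d5 d5 e1 3c 65 7c cd 2b  ┃      
┃00000040  1f 40 70 51 0d e3 d9 d9  ┃      
┃00000050  67 67 67 67 67 67 b8 56  ┃      
┃00000060  dd 20 fc be 5e 5e fb 26  ┃      
┃00000070  31 31 de b8 e6 84 4d 44  ┃      


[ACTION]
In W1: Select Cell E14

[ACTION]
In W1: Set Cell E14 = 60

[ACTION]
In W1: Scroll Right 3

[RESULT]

     ┃  4        0      ┃                  
     ┃  5      539      ┃                  
     ┃  6        0      ┃                  
     ┃  7 OK            ┃                  
     ┗━━━━━━━━━━━━━━━━━━┛                  
                                           
                                           
┏━━━━━━━━━━━━━━━━━━━━━━━━━━━━━━━━━━━┓      
┃ HexEditor                         ┃      
┠───────────────────────────────────┨      
┃00000000  7F 45 4c 46 05 e0 77 a6  ┃      
┃00000010  62 2a 2b 40 eb c5 cb 4a  ┃      
┃00000020  a2 68 0b d4 f6 fb 0e 4a  ┃      
┃00000030  d5 d5 e1 3c 65 7c cd 2b  ┃      
┃00000040  1f 40 70 51 0d e3 d9 d9  ┃      
┃00000050  67 67 67 67 67 67 b8 56  ┃      
┃00000060  dd 20 fc be 5e 5e fb 26  ┃      
┃00000070  31 31 de b8 e6 84 4d 44  ┃      


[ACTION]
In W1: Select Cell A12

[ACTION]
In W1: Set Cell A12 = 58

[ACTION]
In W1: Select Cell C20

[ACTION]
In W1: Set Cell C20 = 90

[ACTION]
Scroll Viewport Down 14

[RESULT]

     ┃  6        0      ┃                  
     ┃  7 OK            ┃                  
     ┗━━━━━━━━━━━━━━━━━━┛                  
                                           
                                           
┏━━━━━━━━━━━━━━━━━━━━━━━━━━━━━━━━━━━┓      
┃ HexEditor                         ┃      
┠───────────────────────────────────┨      
┃00000000  7F 45 4c 46 05 e0 77 a6  ┃      
┃00000010  62 2a 2b 40 eb c5 cb 4a  ┃      
┃00000020  a2 68 0b d4 f6 fb 0e 4a  ┃      
┃00000030  d5 d5 e1 3c 65 7c cd 2b  ┃      
┃00000040  1f 40 70 51 0d e3 d9 d9  ┃      
┃00000050  67 67 67 67 67 67 b8 56  ┃      
┃00000060  dd 20 fc be 5e 5e fb 26  ┃      
┃00000070  31 31 de b8 e6 84 4d 44  ┃      
┃00000080  e0 5e 47 96 49 30 04 89  ┃      
┗━━━━━━━━━━━━━━━━━━━━━━━━━━━━━━━━━━━┛      


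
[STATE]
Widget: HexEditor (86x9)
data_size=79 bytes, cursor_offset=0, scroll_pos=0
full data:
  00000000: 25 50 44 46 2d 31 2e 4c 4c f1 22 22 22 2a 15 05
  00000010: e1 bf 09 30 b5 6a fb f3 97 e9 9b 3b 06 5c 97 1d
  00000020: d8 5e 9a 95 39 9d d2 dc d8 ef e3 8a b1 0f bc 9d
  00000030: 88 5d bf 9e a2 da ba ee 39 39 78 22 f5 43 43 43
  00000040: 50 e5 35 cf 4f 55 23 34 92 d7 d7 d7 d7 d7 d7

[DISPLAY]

00000000  25 50 44 46 2d 31 2e 4c  4c f1 22 22 22 2a 15 05  |%PDF-1.LL."""*..|        
00000010  e1 bf 09 30 b5 6a fb f3  97 e9 9b 3b 06 5c 97 1d  |...0.j.....;.\..|        
00000020  d8 5e 9a 95 39 9d d2 dc  d8 ef e3 8a b1 0f bc 9d  |.^..9...........|        
00000030  88 5d bf 9e a2 da ba ee  39 39 78 22 f5 43 43 43  |.]......99x".CCC|        
00000040  50 e5 35 cf 4f 55 23 34  92 d7 d7 d7 d7 d7 d7     |P.5.OU#4....... |        
                                                                                      
                                                                                      
                                                                                      
                                                                                      


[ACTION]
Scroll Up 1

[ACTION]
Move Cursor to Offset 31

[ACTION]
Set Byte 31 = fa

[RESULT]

00000000  25 50 44 46 2d 31 2e 4c  4c f1 22 22 22 2a 15 05  |%PDF-1.LL."""*..|        
00000010  e1 bf 09 30 b5 6a fb f3  97 e9 9b 3b 06 5c 97 FA  |...0.j.....;.\..|        
00000020  d8 5e 9a 95 39 9d d2 dc  d8 ef e3 8a b1 0f bc 9d  |.^..9...........|        
00000030  88 5d bf 9e a2 da ba ee  39 39 78 22 f5 43 43 43  |.]......99x".CCC|        
00000040  50 e5 35 cf 4f 55 23 34  92 d7 d7 d7 d7 d7 d7     |P.5.OU#4....... |        
                                                                                      
                                                                                      
                                                                                      
                                                                                      


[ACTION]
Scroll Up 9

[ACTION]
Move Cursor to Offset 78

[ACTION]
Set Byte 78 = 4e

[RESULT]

00000000  25 50 44 46 2d 31 2e 4c  4c f1 22 22 22 2a 15 05  |%PDF-1.LL."""*..|        
00000010  e1 bf 09 30 b5 6a fb f3  97 e9 9b 3b 06 5c 97 fa  |...0.j.....;.\..|        
00000020  d8 5e 9a 95 39 9d d2 dc  d8 ef e3 8a b1 0f bc 9d  |.^..9...........|        
00000030  88 5d bf 9e a2 da ba ee  39 39 78 22 f5 43 43 43  |.]......99x".CCC|        
00000040  50 e5 35 cf 4f 55 23 34  92 d7 d7 d7 d7 d7 4E     |P.5.OU#4......N |        
                                                                                      
                                                                                      
                                                                                      
                                                                                      


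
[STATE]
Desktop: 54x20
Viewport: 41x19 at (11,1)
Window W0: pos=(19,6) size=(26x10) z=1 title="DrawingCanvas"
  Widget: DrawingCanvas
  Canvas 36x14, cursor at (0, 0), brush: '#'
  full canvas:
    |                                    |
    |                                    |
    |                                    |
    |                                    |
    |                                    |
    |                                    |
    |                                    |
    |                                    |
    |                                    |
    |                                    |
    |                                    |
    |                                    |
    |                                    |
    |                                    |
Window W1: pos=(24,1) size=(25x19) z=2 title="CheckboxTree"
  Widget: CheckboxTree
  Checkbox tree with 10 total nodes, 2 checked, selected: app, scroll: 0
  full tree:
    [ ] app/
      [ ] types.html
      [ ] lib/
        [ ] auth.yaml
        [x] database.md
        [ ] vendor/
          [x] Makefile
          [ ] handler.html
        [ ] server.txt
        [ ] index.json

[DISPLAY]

             ┏━━━━━━━━━━━━━━━━━━━━━━━┓   
             ┃ CheckboxTree          ┃   
             ┠───────────────────────┨   
             ┃>[-] app/              ┃   
             ┃   [ ] types.html      ┃   
        ┏━━━━┃   [-] lib/            ┃   
        ┃ Dra┃     [ ] auth.yaml     ┃   
        ┠────┃     [x] database.md   ┃   
        ┃+   ┃     [-] vendor/       ┃   
        ┃    ┃       [x] Makefile    ┃   
        ┃    ┃       [ ] handler.html┃   
        ┃    ┃     [ ] server.txt    ┃   
        ┃    ┃     [ ] index.json    ┃   
        ┃    ┃                       ┃   
        ┗━━━━┃                       ┃   
             ┃                       ┃   
             ┃                       ┃   
             ┃                       ┃   
             ┗━━━━━━━━━━━━━━━━━━━━━━━┛   


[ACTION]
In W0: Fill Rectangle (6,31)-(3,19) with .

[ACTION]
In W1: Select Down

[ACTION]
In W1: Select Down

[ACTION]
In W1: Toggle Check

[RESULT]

             ┏━━━━━━━━━━━━━━━━━━━━━━━┓   
             ┃ CheckboxTree          ┃   
             ┠───────────────────────┨   
             ┃ [-] app/              ┃   
             ┃   [ ] types.html      ┃   
        ┏━━━━┃>  [x] lib/            ┃   
        ┃ Dra┃     [x] auth.yaml     ┃   
        ┠────┃     [x] database.md   ┃   
        ┃+   ┃     [x] vendor/       ┃   
        ┃    ┃       [x] Makefile    ┃   
        ┃    ┃       [x] handler.html┃   
        ┃    ┃     [x] server.txt    ┃   
        ┃    ┃     [x] index.json    ┃   
        ┃    ┃                       ┃   
        ┗━━━━┃                       ┃   
             ┃                       ┃   
             ┃                       ┃   
             ┃                       ┃   
             ┗━━━━━━━━━━━━━━━━━━━━━━━┛   


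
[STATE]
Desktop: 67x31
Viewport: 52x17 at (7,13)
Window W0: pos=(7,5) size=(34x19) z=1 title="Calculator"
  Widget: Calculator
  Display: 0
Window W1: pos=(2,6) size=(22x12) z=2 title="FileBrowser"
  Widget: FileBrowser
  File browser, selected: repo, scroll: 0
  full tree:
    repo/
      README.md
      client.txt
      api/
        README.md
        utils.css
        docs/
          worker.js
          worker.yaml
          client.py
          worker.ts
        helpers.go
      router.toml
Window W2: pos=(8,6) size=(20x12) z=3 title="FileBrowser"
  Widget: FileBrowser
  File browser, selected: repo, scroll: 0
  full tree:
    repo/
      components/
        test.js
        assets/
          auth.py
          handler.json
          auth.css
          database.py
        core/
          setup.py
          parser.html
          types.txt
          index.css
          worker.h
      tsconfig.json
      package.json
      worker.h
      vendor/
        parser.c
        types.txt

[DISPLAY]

r┃    worker.h      ┃            ┃                  
 ┃    [+] vendor/   ┃            ┃                  
 ┃                  ┃            ┃                  
 ┃                  ┃            ┃                  
━┗━━━━━━━━━━━━━━━━━━┛            ┃                  
┃│ C │ MC│ MR│ M+│               ┃                  
┃└───┴───┴───┴───┘               ┃                  
┃                                ┃                  
┃                                ┃                  
┃                                ┃                  
┗━━━━━━━━━━━━━━━━━━━━━━━━━━━━━━━━┛                  
                                                    
                                                    
                                                    
                                                    
                                                    
                                                    


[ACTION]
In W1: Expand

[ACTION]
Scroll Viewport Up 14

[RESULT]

                                                    
                                                    
                                                    
                                                    
                                                    
┏━━━━━━━━━━━━━━━━━━━━━━━━━━━━━━━━┓                  
━┏━━━━━━━━━━━━━━━━━━┓            ┃                  
e┃ FileBrowser      ┃────────────┨                  
─┠──────────────────┨           0┃                  
]┃> [-] repo/       ┃            ┃                  
R┃    [+] components┃            ┃                  
c┃    tsconfig.json ┃            ┃                  
[┃    package.json  ┃            ┃                  
r┃    worker.h      ┃            ┃                  
 ┃    [+] vendor/   ┃            ┃                  
 ┃                  ┃            ┃                  
 ┃                  ┃            ┃                  


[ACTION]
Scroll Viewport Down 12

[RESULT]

[┃    package.json  ┃            ┃                  
r┃    worker.h      ┃            ┃                  
 ┃    [+] vendor/   ┃            ┃                  
 ┃                  ┃            ┃                  
 ┃                  ┃            ┃                  
━┗━━━━━━━━━━━━━━━━━━┛            ┃                  
┃│ C │ MC│ MR│ M+│               ┃                  
┃└───┴───┴───┴───┘               ┃                  
┃                                ┃                  
┃                                ┃                  
┃                                ┃                  
┗━━━━━━━━━━━━━━━━━━━━━━━━━━━━━━━━┛                  
                                                    
                                                    
                                                    
                                                    
                                                    


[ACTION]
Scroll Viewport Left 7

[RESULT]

  ┃    [┃    package.json  ┃            ┃           
  ┃    r┃    worker.h      ┃            ┃           
  ┃     ┃    [+] vendor/   ┃            ┃           
  ┃     ┃                  ┃            ┃           
  ┃     ┃                  ┃            ┃           
  ┗━━━━━┗━━━━━━━━━━━━━━━━━━┛            ┃           
       ┃│ C │ MC│ MR│ M+│               ┃           
       ┃└───┴───┴───┴───┘               ┃           
       ┃                                ┃           
       ┃                                ┃           
       ┃                                ┃           
       ┗━━━━━━━━━━━━━━━━━━━━━━━━━━━━━━━━┛           
                                                    
                                                    
                                                    
                                                    
                                                    


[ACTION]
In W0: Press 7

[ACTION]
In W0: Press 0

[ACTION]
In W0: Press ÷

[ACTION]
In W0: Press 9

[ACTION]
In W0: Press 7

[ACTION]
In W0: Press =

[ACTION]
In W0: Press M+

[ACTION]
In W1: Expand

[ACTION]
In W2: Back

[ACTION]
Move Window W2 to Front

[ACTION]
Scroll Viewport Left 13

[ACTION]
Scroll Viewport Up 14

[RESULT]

                                                    
                                                    
                                                    
                                                    
                                                    
       ┏━━━━━━━━━━━━━━━━━━━━━━━━━━━━━━━━┓           
  ┏━━━━━┏━━━━━━━━━━━━━━━━━━┓            ┃           
  ┃ File┃ FileBrowser      ┃────────────┨           
  ┠─────┠──────────────────┨0.7216494845┃           
  ┃> [-]┃> [-] repo/       ┃            ┃           
  ┃    R┃    [+] components┃            ┃           
  ┃    c┃    tsconfig.json ┃            ┃           
  ┃    [┃    package.json  ┃            ┃           
  ┃    r┃    worker.h      ┃            ┃           
  ┃     ┃    [+] vendor/   ┃            ┃           
  ┃     ┃                  ┃            ┃           
  ┃     ┃                  ┃            ┃           


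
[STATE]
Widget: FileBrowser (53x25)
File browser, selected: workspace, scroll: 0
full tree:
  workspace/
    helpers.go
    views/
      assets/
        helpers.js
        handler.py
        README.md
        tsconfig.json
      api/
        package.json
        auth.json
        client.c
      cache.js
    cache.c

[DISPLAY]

> [-] workspace/                                     
    helpers.go                                       
    [+] views/                                       
    cache.c                                          
                                                     
                                                     
                                                     
                                                     
                                                     
                                                     
                                                     
                                                     
                                                     
                                                     
                                                     
                                                     
                                                     
                                                     
                                                     
                                                     
                                                     
                                                     
                                                     
                                                     
                                                     


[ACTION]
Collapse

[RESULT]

> [+] workspace/                                     
                                                     
                                                     
                                                     
                                                     
                                                     
                                                     
                                                     
                                                     
                                                     
                                                     
                                                     
                                                     
                                                     
                                                     
                                                     
                                                     
                                                     
                                                     
                                                     
                                                     
                                                     
                                                     
                                                     
                                                     


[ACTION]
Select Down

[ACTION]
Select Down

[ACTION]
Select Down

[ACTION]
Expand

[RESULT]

> [-] workspace/                                     
    helpers.go                                       
    [+] views/                                       
    cache.c                                          
                                                     
                                                     
                                                     
                                                     
                                                     
                                                     
                                                     
                                                     
                                                     
                                                     
                                                     
                                                     
                                                     
                                                     
                                                     
                                                     
                                                     
                                                     
                                                     
                                                     
                                                     


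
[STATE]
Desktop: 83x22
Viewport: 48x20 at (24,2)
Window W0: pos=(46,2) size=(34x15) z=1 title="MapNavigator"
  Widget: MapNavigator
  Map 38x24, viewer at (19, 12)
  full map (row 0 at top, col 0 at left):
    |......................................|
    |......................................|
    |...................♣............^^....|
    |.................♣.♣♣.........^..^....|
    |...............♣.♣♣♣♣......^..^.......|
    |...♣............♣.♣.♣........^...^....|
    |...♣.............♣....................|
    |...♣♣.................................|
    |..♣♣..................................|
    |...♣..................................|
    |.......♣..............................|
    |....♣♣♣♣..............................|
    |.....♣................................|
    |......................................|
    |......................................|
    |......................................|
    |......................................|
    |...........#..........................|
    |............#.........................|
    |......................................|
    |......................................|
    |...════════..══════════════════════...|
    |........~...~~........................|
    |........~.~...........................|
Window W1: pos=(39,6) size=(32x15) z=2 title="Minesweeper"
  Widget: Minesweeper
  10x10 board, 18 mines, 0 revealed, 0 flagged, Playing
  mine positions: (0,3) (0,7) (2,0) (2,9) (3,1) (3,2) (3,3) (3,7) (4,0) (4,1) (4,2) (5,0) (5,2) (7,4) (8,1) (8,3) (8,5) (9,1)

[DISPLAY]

                      ┏━━━━━━━━━━━━━━━━━━━━━━━━━
                      ┃ MapNavigator            
                      ┠─────────────────────────
                      ┃♣♣.......................
               ┏━━━━━━━━━━━━━━━━━━━━━━━━━━━━━━┓.
               ┃ Minesweeper                  ┃.
               ┠──────────────────────────────┨.
               ┃■■■■■■■■■■                    ┃.
               ┃■■■■■■■■■■                    ┃.
               ┃■■■■■■■■■■                    ┃.
               ┃■■■■■■■■■■                    ┃.
               ┃■■■■■■■■■■                    ┃.
               ┃■■■■■■■■■■                    ┃.
               ┃■■■■■■■■■■                    ┃.
               ┃■■■■■■■■■■                    ┃━
               ┃■■■■■■■■■■                    ┃ 
               ┃■■■■■■■■■■                    ┃ 
               ┃                              ┃ 
               ┗━━━━━━━━━━━━━━━━━━━━━━━━━━━━━━┛ 
                                                


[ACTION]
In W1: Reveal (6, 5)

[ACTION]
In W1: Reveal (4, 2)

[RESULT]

                      ┏━━━━━━━━━━━━━━━━━━━━━━━━━
                      ┃ MapNavigator            
                      ┠─────────────────────────
                      ┃♣♣.......................
               ┏━━━━━━━━━━━━━━━━━━━━━━━━━━━━━━┓.
               ┃ Minesweeper                  ┃.
               ┠──────────────────────────────┨.
               ┃■■■✹■■■✹■■                    ┃.
               ┃■■■■■■■■■■                    ┃.
               ┃✹■■■■■■■■✹                    ┃.
               ┃■✹✹✹■■■✹■■                    ┃.
               ┃✹✹✹■■■■■■■                    ┃.
               ┃✹■✹■■■■■■■                    ┃.
               ┃■■■■■1■■■■                    ┃.
               ┃■■■■✹■■■■■                    ┃━
               ┃■✹■✹■✹■■■■                    ┃ 
               ┃■✹■■■■■■■■                    ┃ 
               ┃                              ┃ 
               ┗━━━━━━━━━━━━━━━━━━━━━━━━━━━━━━┛ 
                                                


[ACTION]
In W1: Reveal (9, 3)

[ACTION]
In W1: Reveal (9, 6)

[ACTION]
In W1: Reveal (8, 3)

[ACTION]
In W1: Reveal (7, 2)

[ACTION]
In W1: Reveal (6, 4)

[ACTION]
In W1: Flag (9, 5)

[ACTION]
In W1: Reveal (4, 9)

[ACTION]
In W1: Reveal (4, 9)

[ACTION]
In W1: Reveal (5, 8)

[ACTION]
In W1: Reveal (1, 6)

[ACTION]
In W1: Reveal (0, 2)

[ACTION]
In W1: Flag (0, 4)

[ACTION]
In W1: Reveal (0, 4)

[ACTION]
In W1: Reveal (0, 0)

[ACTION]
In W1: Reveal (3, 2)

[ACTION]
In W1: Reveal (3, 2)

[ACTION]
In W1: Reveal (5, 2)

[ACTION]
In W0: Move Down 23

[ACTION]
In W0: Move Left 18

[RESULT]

                      ┏━━━━━━━━━━━━━━━━━━━━━━━━━
                      ┃ MapNavigator            
                      ┠─────────────────────────
                      ┃               ..........
               ┏━━━━━━━━━━━━━━━━━━━━━━━━━━━━━━┓.
               ┃ Minesweeper                  ┃.
               ┠──────────────────────────────┨═
               ┃■■■✹■■■✹■■                    ┃.
               ┃■■■■■■■■■■                    ┃.
               ┃✹■■■■■■■■✹                    ┃ 
               ┃■✹✹✹■■■✹■■                    ┃ 
               ┃✹✹✹■■■■■■■                    ┃ 
               ┃✹■✹■■■■■■■                    ┃ 
               ┃■■■■■1■■■■                    ┃ 
               ┃■■■■✹■■■■■                    ┃━
               ┃■✹■✹■✹■■■■                    ┃ 
               ┃■✹■■■■■■■■                    ┃ 
               ┃                              ┃ 
               ┗━━━━━━━━━━━━━━━━━━━━━━━━━━━━━━┛ 
                                                
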